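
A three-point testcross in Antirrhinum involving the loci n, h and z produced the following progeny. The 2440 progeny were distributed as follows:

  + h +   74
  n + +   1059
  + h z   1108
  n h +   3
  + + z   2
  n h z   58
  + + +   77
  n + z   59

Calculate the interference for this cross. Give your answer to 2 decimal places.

0.37

The two most frequent reciprocal classes, n + + and + h z, are the parental types, so the F1 was n + + / + h z.
The two rarest classes, n h + and + + z, are the double crossovers. Comparing them with the parentals, only the h allele has switched, so h is the middle locus and the order is n – h – z.
n–h: (135 + 5)/2440 = 0.0574; h–z: (133 + 5)/2440 = 0.0566.
Expected DCO frequency = 0.0574 × 0.0566 ≈ 0.00325; observed = 5/2440 ≈ 0.00205.
Coefficient of coincidence = 0.00205/0.00325 ≈ 0.63; interference = 1 − 0.63 = 0.37.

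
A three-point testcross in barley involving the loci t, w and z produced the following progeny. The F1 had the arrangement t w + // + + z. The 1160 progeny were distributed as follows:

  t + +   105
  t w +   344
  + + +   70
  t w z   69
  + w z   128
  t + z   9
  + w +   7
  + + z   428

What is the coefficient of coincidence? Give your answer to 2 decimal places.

0.48

The two rarest classes, + w + and t + z, are the double crossovers. Comparing them with the parentals, only the t allele has switched, so t is the middle locus and the order is w – t – z.
w–t: (233 + 16)/1160 = 0.2147; t–z: (139 + 16)/1160 = 0.1336.
Expected DCO frequency = 0.2147 × 0.1336 ≈ 0.02868; observed = 16/1160 ≈ 0.01379.
Coefficient of coincidence = 0.01379/0.02868 ≈ 0.48.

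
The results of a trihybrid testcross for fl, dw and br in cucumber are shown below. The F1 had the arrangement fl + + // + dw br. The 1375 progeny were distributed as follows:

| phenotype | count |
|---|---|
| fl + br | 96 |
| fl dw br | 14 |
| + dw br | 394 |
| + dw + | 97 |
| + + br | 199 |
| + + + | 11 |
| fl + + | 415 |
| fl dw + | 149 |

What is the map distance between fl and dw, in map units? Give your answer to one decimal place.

27.1 map units

The two rarest classes, + + + and fl dw br, are the double crossovers. Comparing them with the parentals, only the fl allele has switched, so fl is the middle locus and the order is br – fl – dw.
Crossovers in the fl–dw interval produce the single-crossover classes fl dw + and + + br (149 + 199 = 348) plus the double crossovers (25).
RF(fl–dw) = (348 + 25) / 1375 = 373/1375 = 0.2713 → 27.1 map units.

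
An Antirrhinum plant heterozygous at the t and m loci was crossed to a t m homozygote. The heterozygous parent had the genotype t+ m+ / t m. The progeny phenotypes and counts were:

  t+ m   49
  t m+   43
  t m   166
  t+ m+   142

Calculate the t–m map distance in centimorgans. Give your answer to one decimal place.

The recombinant classes are t+ m and t m+: 49 + 43 = 92.
Recombination frequency = 92/400 = 0.2300 ≈ 23.0%, i.e. 23.0 centimorgans.

23.0 centimorgans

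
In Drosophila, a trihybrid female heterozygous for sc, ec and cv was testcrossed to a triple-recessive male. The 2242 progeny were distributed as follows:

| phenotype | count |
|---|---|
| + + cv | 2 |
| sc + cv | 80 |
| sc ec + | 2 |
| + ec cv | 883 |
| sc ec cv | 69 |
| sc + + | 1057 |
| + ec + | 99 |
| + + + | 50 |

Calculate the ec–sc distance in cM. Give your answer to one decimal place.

5.5 cM

The two most frequent reciprocal classes, + ec cv and sc + +, are the parental types, so the F1 was + ec cv / sc + +.
The two rarest classes, + + cv and sc ec +, are the double crossovers. Comparing them with the parentals, only the ec allele has switched, so ec is the middle locus and the order is sc – ec – cv.
Crossovers in the sc–ec interval produce the single-crossover classes sc ec cv and + + + (69 + 50 = 119) plus the double crossovers (4).
RF(sc–ec) = (119 + 4) / 2242 = 123/2242 = 0.0549 → 5.5 cM.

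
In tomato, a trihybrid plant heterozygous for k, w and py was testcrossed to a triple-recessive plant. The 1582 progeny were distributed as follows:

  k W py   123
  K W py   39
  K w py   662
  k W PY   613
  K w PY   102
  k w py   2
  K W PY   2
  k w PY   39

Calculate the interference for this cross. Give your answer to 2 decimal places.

The two most frequent reciprocal classes, k W PY and K w py, are the parental types, so the F1 was k W PY / K w py.
The two rarest classes, K W PY and k w py, are the double crossovers. Comparing them with the parentals, only the k allele has switched, so k is the middle locus and the order is py – k – w.
py–k: (225 + 4)/1582 = 0.1448; k–w: (78 + 4)/1582 = 0.0518.
Expected DCO frequency = 0.1448 × 0.0518 ≈ 0.00750; observed = 4/1582 ≈ 0.00253.
Coefficient of coincidence = 0.00253/0.00750 ≈ 0.34; interference = 1 − 0.34 = 0.66.

0.66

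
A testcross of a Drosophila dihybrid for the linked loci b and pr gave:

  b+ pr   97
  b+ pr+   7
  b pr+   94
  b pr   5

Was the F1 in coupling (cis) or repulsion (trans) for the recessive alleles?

The two most frequent classes are b+ pr (97) and b pr+ (94); these are the parental (non-recombinant) types.
So the F1 carried b+ pr on one chromosome and b pr+ on the other — the recessive alleles are on opposite chromosomes (trans / repulsion).

trans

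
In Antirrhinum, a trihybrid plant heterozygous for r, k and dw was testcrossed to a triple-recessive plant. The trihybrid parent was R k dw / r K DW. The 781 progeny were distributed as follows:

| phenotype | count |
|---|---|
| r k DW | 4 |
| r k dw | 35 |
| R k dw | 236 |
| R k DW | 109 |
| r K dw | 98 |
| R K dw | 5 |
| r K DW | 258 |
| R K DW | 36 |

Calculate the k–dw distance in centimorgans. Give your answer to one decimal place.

27.7 centimorgans

The two rarest classes, R K dw and r k DW, are the double crossovers. Comparing them with the parentals, only the k allele has switched, so k is the middle locus and the order is dw – k – r.
Crossovers in the dw–k interval produce the single-crossover classes R k DW and r K dw (109 + 98 = 207) plus the double crossovers (9).
RF(dw–k) = (207 + 9) / 781 = 216/781 = 0.2766 → 27.7 centimorgans.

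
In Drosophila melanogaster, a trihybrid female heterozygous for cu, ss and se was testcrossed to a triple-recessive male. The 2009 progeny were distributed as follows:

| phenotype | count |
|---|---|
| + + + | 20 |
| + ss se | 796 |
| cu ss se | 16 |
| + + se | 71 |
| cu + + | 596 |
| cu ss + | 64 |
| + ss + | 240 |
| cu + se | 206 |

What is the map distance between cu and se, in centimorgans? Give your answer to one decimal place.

24.0 centimorgans

The two most frequent reciprocal classes, cu + + and + ss se, are the parental types, so the F1 was cu + + / + ss se.
The two rarest classes, + + + and cu ss se, are the double crossovers. Comparing them with the parentals, only the cu allele has switched, so cu is the middle locus and the order is ss – cu – se.
Crossovers in the cu–se interval produce the single-crossover classes cu + se and + ss + (206 + 240 = 446) plus the double crossovers (36).
RF(cu–se) = (446 + 36) / 2009 = 482/2009 = 0.2399 → 24.0 centimorgans.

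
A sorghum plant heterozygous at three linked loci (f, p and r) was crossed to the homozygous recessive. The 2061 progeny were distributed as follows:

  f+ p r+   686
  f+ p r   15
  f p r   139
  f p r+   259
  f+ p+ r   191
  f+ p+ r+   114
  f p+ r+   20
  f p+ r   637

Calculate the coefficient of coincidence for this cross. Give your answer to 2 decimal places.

The two most frequent reciprocal classes, f+ p r+ and f p+ r, are the parental types, so the F1 was f+ p r+ / f p+ r.
The two rarest classes, f+ p r and f p+ r+, are the double crossovers. Comparing them with the parentals, only the r allele has switched, so r is the middle locus and the order is f – r – p.
f–r: (450 + 35)/2061 = 0.2353; r–p: (253 + 35)/2061 = 0.1397.
Expected DCO frequency = 0.2353 × 0.1397 ≈ 0.03287; observed = 35/2061 ≈ 0.01698.
Coefficient of coincidence = 0.01698/0.03287 ≈ 0.52.

0.52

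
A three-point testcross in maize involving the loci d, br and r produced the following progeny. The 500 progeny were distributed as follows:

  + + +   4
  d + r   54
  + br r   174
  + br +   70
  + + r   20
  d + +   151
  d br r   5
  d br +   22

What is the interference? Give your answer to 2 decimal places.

The two most frequent reciprocal classes, d + + and + br r, are the parental types, so the F1 was d + + / + br r.
The two rarest classes, + + + and d br r, are the double crossovers. Comparing them with the parentals, only the d allele has switched, so d is the middle locus and the order is br – d – r.
br–d: (42 + 9)/500 = 0.1020; d–r: (124 + 9)/500 = 0.2660.
Expected DCO frequency = 0.1020 × 0.2660 ≈ 0.02713; observed = 9/500 ≈ 0.01800.
Coefficient of coincidence = 0.01800/0.02713 ≈ 0.66; interference = 1 − 0.66 = 0.34.

0.34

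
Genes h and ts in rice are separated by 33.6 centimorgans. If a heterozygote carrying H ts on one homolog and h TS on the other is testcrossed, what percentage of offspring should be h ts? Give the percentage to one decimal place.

16.8%

A map distance of 33.6 centimorgans corresponds to a recombination frequency of 0.336.
The F1 is H ts / h TS, so h ts is a recombinant gamete class with expected frequency r/2 = 0.336/2 = 0.1680.
That is 0.1680 = 16.8% of the progeny.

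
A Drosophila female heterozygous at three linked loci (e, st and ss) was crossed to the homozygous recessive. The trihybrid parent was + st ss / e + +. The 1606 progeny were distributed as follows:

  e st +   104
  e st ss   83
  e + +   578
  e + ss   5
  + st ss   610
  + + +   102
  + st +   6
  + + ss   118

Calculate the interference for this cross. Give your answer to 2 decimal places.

0.61

The two rarest classes, + st + and e + ss, are the double crossovers. Comparing them with the parentals, only the ss allele has switched, so ss is the middle locus and the order is st – ss – e.
st–ss: (222 + 11)/1606 = 0.1451; ss–e: (185 + 11)/1606 = 0.1220.
Expected DCO frequency = 0.1451 × 0.1220 ≈ 0.01770; observed = 11/1606 ≈ 0.00685.
Coefficient of coincidence = 0.00685/0.01770 ≈ 0.39; interference = 1 − 0.39 = 0.61.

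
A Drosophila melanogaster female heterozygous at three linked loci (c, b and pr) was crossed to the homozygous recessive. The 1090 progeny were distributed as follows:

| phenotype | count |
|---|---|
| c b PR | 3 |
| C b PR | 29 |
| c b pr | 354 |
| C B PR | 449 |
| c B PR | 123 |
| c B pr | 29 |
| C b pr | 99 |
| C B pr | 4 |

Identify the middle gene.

pr

The two most frequent reciprocal classes, c b pr and C B PR, are the parental types, so the F1 was c b pr / C B PR.
The two rarest classes, c b PR and C B pr, are the double crossovers. Comparing them with the parentals, only the pr allele has switched, so pr is the middle locus and the order is c – pr – b.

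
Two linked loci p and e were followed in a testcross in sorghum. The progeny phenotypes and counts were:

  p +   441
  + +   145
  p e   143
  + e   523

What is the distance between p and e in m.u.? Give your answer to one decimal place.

23.0 m.u.

The two most frequent classes, + e (523) and p + (441), are the parental types, so the F1 was + e / p +.
The recombinant classes are + + and p e: 145 + 143 = 288.
Recombination frequency = 288/1252 = 0.2300 ≈ 23.0%, i.e. 23.0 m.u.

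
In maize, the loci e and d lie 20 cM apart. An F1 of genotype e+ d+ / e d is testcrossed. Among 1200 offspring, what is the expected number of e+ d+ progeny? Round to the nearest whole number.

A map distance of 20 cM corresponds to a recombination frequency of 0.200.
The F1 is e+ d+ / e d, so e+ d+ is a parental gamete class with expected frequency (1 − r)/2 = 0.800/2 = 0.4000.
Expected number = 0.4000 × 1200 = 480.00 ≈ 480.

480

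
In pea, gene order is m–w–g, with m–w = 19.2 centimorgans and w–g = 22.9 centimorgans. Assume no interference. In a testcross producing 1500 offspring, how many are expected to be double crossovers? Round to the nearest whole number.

66

Map distances give recombination frequencies of 0.192 and 0.229 for the two intervals.
With no interference, expected double-crossover frequency = 0.192 × 0.229 = 0.04397.
Expected number = 0.04397 × 1500 = 65.95 ≈ 66.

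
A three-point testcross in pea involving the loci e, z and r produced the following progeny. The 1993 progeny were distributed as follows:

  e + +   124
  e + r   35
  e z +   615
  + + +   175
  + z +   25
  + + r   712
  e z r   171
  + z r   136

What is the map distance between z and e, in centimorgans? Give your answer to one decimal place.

16.1 centimorgans

The two most frequent reciprocal classes, e z + and + + r, are the parental types, so the F1 was e z + / + + r.
The two rarest classes, + z + and e + r, are the double crossovers. Comparing them with the parentals, only the e allele has switched, so e is the middle locus and the order is r – e – z.
Crossovers in the e–z interval produce the single-crossover classes e + + and + z r (124 + 136 = 260) plus the double crossovers (60).
RF(e–z) = (260 + 60) / 1993 = 320/1993 = 0.1606 → 16.1 centimorgans.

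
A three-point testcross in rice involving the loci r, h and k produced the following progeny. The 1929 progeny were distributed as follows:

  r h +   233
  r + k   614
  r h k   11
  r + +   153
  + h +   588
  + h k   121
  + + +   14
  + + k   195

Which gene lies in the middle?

h

The two most frequent reciprocal classes, r + k and + h +, are the parental types, so the F1 was r + k / + h +.
The two rarest classes, r h k and + + +, are the double crossovers. Comparing them with the parentals, only the h allele has switched, so h is the middle locus and the order is k – h – r.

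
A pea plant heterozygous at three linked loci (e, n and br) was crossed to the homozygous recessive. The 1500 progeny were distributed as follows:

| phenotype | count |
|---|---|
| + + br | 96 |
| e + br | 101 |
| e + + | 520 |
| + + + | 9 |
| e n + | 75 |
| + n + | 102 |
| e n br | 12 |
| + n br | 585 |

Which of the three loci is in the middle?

e

The two most frequent reciprocal classes, e + + and + n br, are the parental types, so the F1 was e + + / + n br.
The two rarest classes, + + + and e n br, are the double crossovers. Comparing them with the parentals, only the e allele has switched, so e is the middle locus and the order is n – e – br.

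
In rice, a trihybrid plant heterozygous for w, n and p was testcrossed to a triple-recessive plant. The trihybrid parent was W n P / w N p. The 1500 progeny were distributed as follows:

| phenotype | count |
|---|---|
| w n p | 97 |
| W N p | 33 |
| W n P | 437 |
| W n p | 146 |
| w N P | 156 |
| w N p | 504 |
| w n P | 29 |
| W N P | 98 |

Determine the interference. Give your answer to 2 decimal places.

0.01

The two rarest classes, w n P and W N p, are the double crossovers. Comparing them with the parentals, only the w allele has switched, so w is the middle locus and the order is p – w – n.
p–w: (302 + 62)/1500 = 0.2427; w–n: (195 + 62)/1500 = 0.1713.
Expected DCO frequency = 0.2427 × 0.1713 ≈ 0.04157; observed = 62/1500 ≈ 0.04133.
Coefficient of coincidence = 0.04133/0.04157 ≈ 0.99; interference = 1 − 0.99 = 0.01.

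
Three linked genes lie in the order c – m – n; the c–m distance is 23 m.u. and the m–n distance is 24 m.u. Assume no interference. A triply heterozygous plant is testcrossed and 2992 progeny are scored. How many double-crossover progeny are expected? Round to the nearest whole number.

Map distances give recombination frequencies of 0.230 and 0.240 for the two intervals.
With no interference, expected double-crossover frequency = 0.230 × 0.240 = 0.05520.
Expected number = 0.05520 × 2992 = 165.16 ≈ 165.

165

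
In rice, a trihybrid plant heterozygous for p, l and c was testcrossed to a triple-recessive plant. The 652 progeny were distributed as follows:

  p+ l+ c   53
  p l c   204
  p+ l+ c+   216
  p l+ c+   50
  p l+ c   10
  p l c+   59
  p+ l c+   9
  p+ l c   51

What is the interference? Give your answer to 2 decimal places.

The two most frequent reciprocal classes, p l c and p+ l+ c+, are the parental types, so the F1 was p l c / p+ l+ c+.
The two rarest classes, p l+ c and p+ l c+, are the double crossovers. Comparing them with the parentals, only the l allele has switched, so l is the middle locus and the order is p – l – c.
p–l: (101 + 19)/652 = 0.1840; l–c: (112 + 19)/652 = 0.2009.
Expected DCO frequency = 0.1840 × 0.2009 ≈ 0.03697; observed = 19/652 ≈ 0.02914.
Coefficient of coincidence = 0.02914/0.03697 ≈ 0.79; interference = 1 − 0.79 = 0.21.

0.21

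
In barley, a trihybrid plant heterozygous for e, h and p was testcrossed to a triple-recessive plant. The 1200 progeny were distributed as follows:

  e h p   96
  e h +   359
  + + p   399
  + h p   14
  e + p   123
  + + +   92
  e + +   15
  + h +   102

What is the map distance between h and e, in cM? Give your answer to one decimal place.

The two most frequent reciprocal classes, + + p and e h +, are the parental types, so the F1 was + + p / e h +.
The two rarest classes, + h p and e + +, are the double crossovers. Comparing them with the parentals, only the h allele has switched, so h is the middle locus and the order is p – h – e.
Crossovers in the h–e interval produce the single-crossover classes e + p and + h + (123 + 102 = 225) plus the double crossovers (29).
RF(h–e) = (225 + 29) / 1200 = 254/1200 = 0.2117 → 21.2 cM.

21.2 cM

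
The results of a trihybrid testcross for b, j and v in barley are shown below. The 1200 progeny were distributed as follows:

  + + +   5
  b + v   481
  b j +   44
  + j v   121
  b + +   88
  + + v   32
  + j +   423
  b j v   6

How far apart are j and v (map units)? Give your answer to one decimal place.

18.3 map units

The two most frequent reciprocal classes, + j + and b + v, are the parental types, so the F1 was + j + / b + v.
The two rarest classes, + + + and b j v, are the double crossovers. Comparing them with the parentals, only the j allele has switched, so j is the middle locus and the order is v – j – b.
Crossovers in the v–j interval produce the single-crossover classes + j v and b + + (121 + 88 = 209) plus the double crossovers (11).
RF(v–j) = (209 + 11) / 1200 = 220/1200 = 0.1833 → 18.3 map units.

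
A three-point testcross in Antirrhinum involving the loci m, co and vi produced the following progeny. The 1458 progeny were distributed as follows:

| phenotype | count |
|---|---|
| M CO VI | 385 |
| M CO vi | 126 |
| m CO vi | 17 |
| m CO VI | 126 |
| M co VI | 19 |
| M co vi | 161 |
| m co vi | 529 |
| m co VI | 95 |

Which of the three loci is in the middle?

The two most frequent reciprocal classes, M CO VI and m co vi, are the parental types, so the F1 was M CO VI / m co vi.
The two rarest classes, M co VI and m CO vi, are the double crossovers. Comparing them with the parentals, only the co allele has switched, so co is the middle locus and the order is vi – co – m.

co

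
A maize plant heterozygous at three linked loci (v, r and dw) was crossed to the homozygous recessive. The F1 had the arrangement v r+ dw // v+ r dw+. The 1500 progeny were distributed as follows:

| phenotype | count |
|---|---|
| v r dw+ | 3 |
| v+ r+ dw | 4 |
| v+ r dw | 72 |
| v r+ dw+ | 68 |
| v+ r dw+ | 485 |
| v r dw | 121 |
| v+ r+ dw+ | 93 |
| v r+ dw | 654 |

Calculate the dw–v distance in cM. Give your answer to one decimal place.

9.8 cM

The two rarest classes, v+ r+ dw and v r dw+, are the double crossovers. Comparing them with the parentals, only the v allele has switched, so v is the middle locus and the order is dw – v – r.
Crossovers in the dw–v interval produce the single-crossover classes v r+ dw+ and v+ r dw (68 + 72 = 140) plus the double crossovers (7).
RF(dw–v) = (140 + 7) / 1500 = 147/1500 = 0.0980 → 9.8 cM.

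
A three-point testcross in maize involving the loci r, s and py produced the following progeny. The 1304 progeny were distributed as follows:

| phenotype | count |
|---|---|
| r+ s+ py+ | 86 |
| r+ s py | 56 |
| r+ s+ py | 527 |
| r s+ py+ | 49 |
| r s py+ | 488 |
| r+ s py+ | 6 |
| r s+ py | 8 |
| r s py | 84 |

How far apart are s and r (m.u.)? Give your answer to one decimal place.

The two most frequent reciprocal classes, r s py+ and r+ s+ py, are the parental types, so the F1 was r s py+ / r+ s+ py.
The two rarest classes, r+ s py+ and r s+ py, are the double crossovers. Comparing them with the parentals, only the r allele has switched, so r is the middle locus and the order is s – r – py.
Crossovers in the s–r interval produce the single-crossover classes r s+ py+ and r+ s py (49 + 56 = 105) plus the double crossovers (14).
RF(s–r) = (105 + 14) / 1304 = 119/1304 = 0.0913 → 9.1 m.u.

9.1 m.u.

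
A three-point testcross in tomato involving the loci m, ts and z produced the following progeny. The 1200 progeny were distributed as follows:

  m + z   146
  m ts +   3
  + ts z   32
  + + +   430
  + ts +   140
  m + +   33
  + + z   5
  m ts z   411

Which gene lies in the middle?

The two most frequent reciprocal classes, + + + and m ts z, are the parental types, so the F1 was + + + / m ts z.
The two rarest classes, + + z and m ts +, are the double crossovers. Comparing them with the parentals, only the z allele has switched, so z is the middle locus and the order is m – z – ts.

z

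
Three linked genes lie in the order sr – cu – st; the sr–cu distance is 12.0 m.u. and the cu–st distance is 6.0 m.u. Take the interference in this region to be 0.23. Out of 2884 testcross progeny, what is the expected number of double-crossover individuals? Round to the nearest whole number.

Map distances give recombination frequencies of 0.120 and 0.060 for the two intervals.
With interference 0.23 (so coincidence = 0.77), expected double-crossover frequency = 0.120 × 0.060 × 0.77 = 0.00554.
Expected number = 0.00554 × 2884 = 15.99 ≈ 16.

16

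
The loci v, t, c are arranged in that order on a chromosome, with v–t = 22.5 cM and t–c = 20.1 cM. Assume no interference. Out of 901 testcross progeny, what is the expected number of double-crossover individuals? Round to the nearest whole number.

Map distances give recombination frequencies of 0.225 and 0.201 for the two intervals.
With no interference, expected double-crossover frequency = 0.225 × 0.201 = 0.04523.
Expected number = 0.04523 × 901 = 40.75 ≈ 41.

41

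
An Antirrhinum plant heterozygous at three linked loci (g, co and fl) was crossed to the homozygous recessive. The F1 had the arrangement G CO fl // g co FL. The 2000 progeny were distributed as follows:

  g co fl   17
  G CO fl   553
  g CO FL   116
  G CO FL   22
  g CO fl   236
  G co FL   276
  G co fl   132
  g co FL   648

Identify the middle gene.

fl

The two rarest classes, G CO FL and g co fl, are the double crossovers. Comparing them with the parentals, only the fl allele has switched, so fl is the middle locus and the order is co – fl – g.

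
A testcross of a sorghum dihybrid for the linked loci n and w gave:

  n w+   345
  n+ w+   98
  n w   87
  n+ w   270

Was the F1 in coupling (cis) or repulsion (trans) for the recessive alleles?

trans

The two most frequent classes are n+ w (270) and n w+ (345); these are the parental (non-recombinant) types.
So the F1 carried n+ w on one chromosome and n w+ on the other — the recessive alleles are on opposite chromosomes (trans / repulsion).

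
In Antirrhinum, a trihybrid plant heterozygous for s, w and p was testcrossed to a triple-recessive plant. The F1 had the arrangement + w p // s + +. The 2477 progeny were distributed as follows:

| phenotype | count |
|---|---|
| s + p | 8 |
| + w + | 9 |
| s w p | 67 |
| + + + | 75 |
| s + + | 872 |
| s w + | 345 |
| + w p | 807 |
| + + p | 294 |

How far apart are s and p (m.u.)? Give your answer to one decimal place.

6.4 m.u.

The two rarest classes, + w + and s + p, are the double crossovers. Comparing them with the parentals, only the p allele has switched, so p is the middle locus and the order is w – p – s.
Crossovers in the p–s interval produce the single-crossover classes s w p and + + + (67 + 75 = 142) plus the double crossovers (17).
RF(p–s) = (142 + 17) / 2477 = 159/2477 = 0.0642 → 6.4 m.u.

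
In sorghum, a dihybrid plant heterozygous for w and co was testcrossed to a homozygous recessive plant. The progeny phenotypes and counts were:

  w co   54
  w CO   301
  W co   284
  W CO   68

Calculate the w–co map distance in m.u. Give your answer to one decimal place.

17.3 m.u.

The two most frequent classes, W co (284) and w CO (301), are the parental types, so the F1 was W co / w CO.
The recombinant classes are W CO and w co: 68 + 54 = 122.
Recombination frequency = 122/707 = 0.1726 ≈ 17.3%, i.e. 17.3 m.u.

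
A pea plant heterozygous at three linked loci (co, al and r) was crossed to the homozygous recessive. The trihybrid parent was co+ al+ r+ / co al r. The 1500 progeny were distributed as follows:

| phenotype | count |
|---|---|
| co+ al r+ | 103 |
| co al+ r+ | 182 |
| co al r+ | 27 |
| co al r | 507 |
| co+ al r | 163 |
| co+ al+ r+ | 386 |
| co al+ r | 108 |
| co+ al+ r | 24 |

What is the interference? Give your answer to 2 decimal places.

0.26

The two rarest classes, co+ al+ r and co al r+, are the double crossovers. Comparing them with the parentals, only the r allele has switched, so r is the middle locus and the order is al – r – co.
al–r: (211 + 51)/1500 = 0.1747; r–co: (345 + 51)/1500 = 0.2640.
Expected DCO frequency = 0.1747 × 0.2640 ≈ 0.04612; observed = 51/1500 ≈ 0.03400.
Coefficient of coincidence = 0.03400/0.04612 ≈ 0.74; interference = 1 − 0.74 = 0.26.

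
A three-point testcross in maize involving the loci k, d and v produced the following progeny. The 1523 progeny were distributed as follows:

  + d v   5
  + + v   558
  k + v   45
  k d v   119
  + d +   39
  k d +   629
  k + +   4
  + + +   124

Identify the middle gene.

d

The two most frequent reciprocal classes, k d + and + + v, are the parental types, so the F1 was k d + / + + v.
The two rarest classes, k + + and + d v, are the double crossovers. Comparing them with the parentals, only the d allele has switched, so d is the middle locus and the order is v – d – k.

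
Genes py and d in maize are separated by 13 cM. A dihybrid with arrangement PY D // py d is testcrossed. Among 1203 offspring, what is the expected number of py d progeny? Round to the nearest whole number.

A map distance of 13 cM corresponds to a recombination frequency of 0.130.
The F1 is PY D / py d, so py d is a parental gamete class with expected frequency (1 − r)/2 = 0.870/2 = 0.4350.
Expected number = 0.4350 × 1203 = 523.30 ≈ 523.

523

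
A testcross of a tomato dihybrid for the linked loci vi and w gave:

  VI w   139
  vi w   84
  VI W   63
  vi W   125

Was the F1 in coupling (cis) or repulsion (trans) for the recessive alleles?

The two most frequent classes are VI w (139) and vi W (125); these are the parental (non-recombinant) types.
So the F1 carried VI w on one chromosome and vi W on the other — the recessive alleles are on opposite chromosomes (trans / repulsion).

trans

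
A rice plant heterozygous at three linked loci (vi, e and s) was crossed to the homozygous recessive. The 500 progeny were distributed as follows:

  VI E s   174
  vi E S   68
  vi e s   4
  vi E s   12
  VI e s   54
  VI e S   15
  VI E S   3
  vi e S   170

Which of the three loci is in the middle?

s

The two most frequent reciprocal classes, VI E s and vi e S, are the parental types, so the F1 was VI E s / vi e S.
The two rarest classes, VI E S and vi e s, are the double crossovers. Comparing them with the parentals, only the s allele has switched, so s is the middle locus and the order is vi – s – e.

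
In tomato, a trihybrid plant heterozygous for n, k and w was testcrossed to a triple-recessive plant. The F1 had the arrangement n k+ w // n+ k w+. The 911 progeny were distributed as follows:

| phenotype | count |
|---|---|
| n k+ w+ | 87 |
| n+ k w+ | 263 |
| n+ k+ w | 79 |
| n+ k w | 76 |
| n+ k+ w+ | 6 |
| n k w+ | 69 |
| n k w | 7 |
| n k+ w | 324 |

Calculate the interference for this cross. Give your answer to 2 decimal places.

0.58

The two rarest classes, n k w and n+ k+ w+, are the double crossovers. Comparing them with the parentals, only the k allele has switched, so k is the middle locus and the order is w – k – n.
w–k: (163 + 13)/911 = 0.1932; k–n: (148 + 13)/911 = 0.1767.
Expected DCO frequency = 0.1932 × 0.1767 ≈ 0.03414; observed = 13/911 ≈ 0.01427.
Coefficient of coincidence = 0.01427/0.03414 ≈ 0.42; interference = 1 − 0.42 = 0.58.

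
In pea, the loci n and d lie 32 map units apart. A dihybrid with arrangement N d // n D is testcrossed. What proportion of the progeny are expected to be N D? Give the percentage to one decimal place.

16.0%

A map distance of 32 map units corresponds to a recombination frequency of 0.320.
The F1 is N d / n D, so N D is a recombinant gamete class with expected frequency r/2 = 0.320/2 = 0.1600.
That is 0.1600 = 16.0% of the progeny.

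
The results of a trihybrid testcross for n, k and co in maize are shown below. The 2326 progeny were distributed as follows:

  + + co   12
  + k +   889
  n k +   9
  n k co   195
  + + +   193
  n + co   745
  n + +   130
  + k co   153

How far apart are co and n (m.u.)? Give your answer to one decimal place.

13.1 m.u.

The two most frequent reciprocal classes, + k + and n + co, are the parental types, so the F1 was + k + / n + co.
The two rarest classes, n k + and + + co, are the double crossovers. Comparing them with the parentals, only the n allele has switched, so n is the middle locus and the order is k – n – co.
Crossovers in the n–co interval produce the single-crossover classes + k co and n + + (153 + 130 = 283) plus the double crossovers (21).
RF(n–co) = (283 + 21) / 2326 = 304/2326 = 0.1307 → 13.1 m.u.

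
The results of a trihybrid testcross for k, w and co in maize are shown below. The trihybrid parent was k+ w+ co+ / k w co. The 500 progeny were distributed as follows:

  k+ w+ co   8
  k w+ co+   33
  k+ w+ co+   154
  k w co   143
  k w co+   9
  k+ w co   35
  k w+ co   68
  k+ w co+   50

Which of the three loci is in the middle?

co

The two rarest classes, k+ w+ co and k w co+, are the double crossovers. Comparing them with the parentals, only the co allele has switched, so co is the middle locus and the order is w – co – k.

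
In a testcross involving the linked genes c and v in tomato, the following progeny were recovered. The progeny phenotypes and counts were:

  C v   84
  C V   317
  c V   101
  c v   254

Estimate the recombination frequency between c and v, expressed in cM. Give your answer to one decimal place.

24.5 cM

The two most frequent classes, C V (317) and c v (254), are the parental types, so the F1 was C V / c v.
The recombinant classes are C v and c V: 84 + 101 = 185.
Recombination frequency = 185/756 = 0.2447 ≈ 24.5%, i.e. 24.5 cM.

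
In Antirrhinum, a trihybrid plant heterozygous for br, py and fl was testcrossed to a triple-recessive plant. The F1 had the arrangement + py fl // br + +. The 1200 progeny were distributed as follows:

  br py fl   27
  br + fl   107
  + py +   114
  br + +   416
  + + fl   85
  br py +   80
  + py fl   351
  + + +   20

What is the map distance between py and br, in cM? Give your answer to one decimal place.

The two rarest classes, br py fl and + + +, are the double crossovers. Comparing them with the parentals, only the br allele has switched, so br is the middle locus and the order is py – br – fl.
Crossovers in the py–br interval produce the single-crossover classes + + fl and br py + (85 + 80 = 165) plus the double crossovers (47).
RF(py–br) = (165 + 47) / 1200 = 212/1200 = 0.1767 → 17.7 cM.

17.7 cM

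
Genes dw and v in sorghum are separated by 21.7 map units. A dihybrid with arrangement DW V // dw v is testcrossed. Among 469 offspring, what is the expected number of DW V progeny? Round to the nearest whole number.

184

A map distance of 21.7 map units corresponds to a recombination frequency of 0.217.
The F1 is DW V / dw v, so DW V is a parental gamete class with expected frequency (1 − r)/2 = 0.783/2 = 0.3915.
Expected number = 0.3915 × 469 = 183.61 ≈ 184.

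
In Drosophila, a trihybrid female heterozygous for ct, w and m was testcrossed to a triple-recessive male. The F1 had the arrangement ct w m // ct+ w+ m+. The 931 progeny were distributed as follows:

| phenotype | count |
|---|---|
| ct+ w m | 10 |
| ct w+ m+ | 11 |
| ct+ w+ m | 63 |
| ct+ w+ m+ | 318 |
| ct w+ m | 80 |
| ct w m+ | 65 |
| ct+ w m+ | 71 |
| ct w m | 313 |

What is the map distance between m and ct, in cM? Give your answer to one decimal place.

16.0 cM

The two rarest classes, ct+ w m and ct w+ m+, are the double crossovers. Comparing them with the parentals, only the ct allele has switched, so ct is the middle locus and the order is w – ct – m.
Crossovers in the ct–m interval produce the single-crossover classes ct w m+ and ct+ w+ m (65 + 63 = 128) plus the double crossovers (21).
RF(ct–m) = (128 + 21) / 931 = 149/931 = 0.1600 → 16.0 cM.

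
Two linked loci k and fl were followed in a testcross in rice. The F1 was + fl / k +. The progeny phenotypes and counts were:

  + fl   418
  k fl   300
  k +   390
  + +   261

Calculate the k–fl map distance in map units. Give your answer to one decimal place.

41.0 map units

The recombinant classes are + + and k fl: 261 + 300 = 561.
Recombination frequency = 561/1369 = 0.4098 ≈ 41.0%, i.e. 41.0 map units.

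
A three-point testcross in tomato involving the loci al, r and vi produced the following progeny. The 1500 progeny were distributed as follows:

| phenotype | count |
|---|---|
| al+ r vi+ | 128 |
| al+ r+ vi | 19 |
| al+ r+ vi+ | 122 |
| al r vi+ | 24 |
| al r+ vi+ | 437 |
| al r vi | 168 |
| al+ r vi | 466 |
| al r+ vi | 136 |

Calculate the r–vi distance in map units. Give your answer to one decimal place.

The two most frequent reciprocal classes, al+ r vi and al r+ vi+, are the parental types, so the F1 was al+ r vi / al r+ vi+.
The two rarest classes, al+ r+ vi and al r vi+, are the double crossovers. Comparing them with the parentals, only the r allele has switched, so r is the middle locus and the order is al – r – vi.
Crossovers in the r–vi interval produce the single-crossover classes al+ r vi+ and al r+ vi (128 + 136 = 264) plus the double crossovers (43).
RF(r–vi) = (264 + 43) / 1500 = 307/1500 = 0.2047 → 20.5 map units.

20.5 map units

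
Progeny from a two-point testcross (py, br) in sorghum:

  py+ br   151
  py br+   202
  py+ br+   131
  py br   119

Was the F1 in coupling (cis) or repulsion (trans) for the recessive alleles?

The two most frequent classes are py+ br (151) and py br+ (202); these are the parental (non-recombinant) types.
So the F1 carried py+ br on one chromosome and py br+ on the other — the recessive alleles are on opposite chromosomes (trans / repulsion).

trans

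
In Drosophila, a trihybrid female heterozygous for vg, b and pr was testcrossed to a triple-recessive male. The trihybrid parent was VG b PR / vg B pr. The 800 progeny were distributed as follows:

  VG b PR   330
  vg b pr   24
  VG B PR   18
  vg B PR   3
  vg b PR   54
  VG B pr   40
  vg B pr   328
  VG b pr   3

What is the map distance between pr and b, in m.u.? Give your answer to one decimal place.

The two rarest classes, VG b pr and vg B PR, are the double crossovers. Comparing them with the parentals, only the pr allele has switched, so pr is the middle locus and the order is b – pr – vg.
Crossovers in the b–pr interval produce the single-crossover classes VG B PR and vg b pr (18 + 24 = 42) plus the double crossovers (6).
RF(b–pr) = (42 + 6) / 800 = 48/800 = 0.0600 → 6.0 m.u.

6.0 m.u.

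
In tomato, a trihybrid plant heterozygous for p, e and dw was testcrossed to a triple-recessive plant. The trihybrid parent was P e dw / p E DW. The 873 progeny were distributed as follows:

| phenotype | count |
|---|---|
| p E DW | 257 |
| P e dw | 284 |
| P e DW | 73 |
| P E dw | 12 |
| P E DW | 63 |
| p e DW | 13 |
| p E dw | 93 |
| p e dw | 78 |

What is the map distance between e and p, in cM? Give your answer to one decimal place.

19.0 cM

The two rarest classes, P E dw and p e DW, are the double crossovers. Comparing them with the parentals, only the e allele has switched, so e is the middle locus and the order is p – e – dw.
Crossovers in the p–e interval produce the single-crossover classes p e dw and P E DW (78 + 63 = 141) plus the double crossovers (25).
RF(p–e) = (141 + 25) / 873 = 166/873 = 0.1901 → 19.0 cM.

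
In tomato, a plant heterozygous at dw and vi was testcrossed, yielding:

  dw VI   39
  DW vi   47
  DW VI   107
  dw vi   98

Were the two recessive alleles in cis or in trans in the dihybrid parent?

cis

The two most frequent classes are DW VI (107) and dw vi (98); these are the parental (non-recombinant) types.
So the F1 carried DW VI on one chromosome and dw vi on the other — the recessive alleles are on the same chromosome (cis / coupling).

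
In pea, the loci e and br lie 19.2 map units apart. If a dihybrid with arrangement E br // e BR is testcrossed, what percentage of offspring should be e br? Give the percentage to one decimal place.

9.6%

A map distance of 19.2 map units corresponds to a recombination frequency of 0.192.
The F1 is E br / e BR, so e br is a recombinant gamete class with expected frequency r/2 = 0.192/2 = 0.0960.
That is 0.0960 = 9.6% of the progeny.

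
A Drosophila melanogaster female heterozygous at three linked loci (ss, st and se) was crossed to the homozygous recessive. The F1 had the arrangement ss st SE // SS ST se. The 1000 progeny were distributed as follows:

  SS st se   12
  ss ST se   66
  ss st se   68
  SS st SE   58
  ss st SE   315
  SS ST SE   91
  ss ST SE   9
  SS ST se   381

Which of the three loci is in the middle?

The two rarest classes, ss ST SE and SS st se, are the double crossovers. Comparing them with the parentals, only the st allele has switched, so st is the middle locus and the order is ss – st – se.

st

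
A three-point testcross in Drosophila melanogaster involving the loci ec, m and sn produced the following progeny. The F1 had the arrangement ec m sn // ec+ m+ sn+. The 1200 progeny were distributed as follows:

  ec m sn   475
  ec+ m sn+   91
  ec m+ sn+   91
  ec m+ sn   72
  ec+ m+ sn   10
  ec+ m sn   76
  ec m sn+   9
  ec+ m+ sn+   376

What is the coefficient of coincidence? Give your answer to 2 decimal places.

The two rarest classes, ec m sn+ and ec+ m+ sn, are the double crossovers. Comparing them with the parentals, only the sn allele has switched, so sn is the middle locus and the order is ec – sn – m.
ec–sn: (167 + 19)/1200 = 0.1550; sn–m: (163 + 19)/1200 = 0.1517.
Expected DCO frequency = 0.1550 × 0.1517 ≈ 0.02351; observed = 19/1200 ≈ 0.01583.
Coefficient of coincidence = 0.01583/0.02351 ≈ 0.67.

0.67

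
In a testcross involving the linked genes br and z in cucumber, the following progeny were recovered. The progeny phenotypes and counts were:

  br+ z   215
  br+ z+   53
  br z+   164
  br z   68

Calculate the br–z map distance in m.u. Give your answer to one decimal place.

The two most frequent classes, br+ z (215) and br z+ (164), are the parental types, so the F1 was br+ z / br z+.
The recombinant classes are br+ z+ and br z: 53 + 68 = 121.
Recombination frequency = 121/500 = 0.2420 ≈ 24.2%, i.e. 24.2 m.u.

24.2 m.u.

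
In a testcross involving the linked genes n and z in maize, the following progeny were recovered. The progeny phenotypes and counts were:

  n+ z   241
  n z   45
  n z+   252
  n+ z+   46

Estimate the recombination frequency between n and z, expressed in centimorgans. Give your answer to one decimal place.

The two most frequent classes, n+ z (241) and n z+ (252), are the parental types, so the F1 was n+ z / n z+.
The recombinant classes are n+ z+ and n z: 46 + 45 = 91.
Recombination frequency = 91/584 = 0.1558 ≈ 15.6%, i.e. 15.6 centimorgans.

15.6 centimorgans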